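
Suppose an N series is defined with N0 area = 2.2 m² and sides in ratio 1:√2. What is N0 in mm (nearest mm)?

1247 × 1764 mm

Let the short side be w mm. Then w · w√2 = 2.2 m² = 2,200,000 mm².
w² = 2,200,000/√2, so w ≈ 1247.3 mm; long side = w√2 ≈ 1763.9 mm.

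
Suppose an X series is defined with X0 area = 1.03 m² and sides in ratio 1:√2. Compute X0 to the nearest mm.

Let the short side be w mm. Then w · w√2 = 1.03 m² = 1,030,000 mm².
w² = 1,030,000/√2, so w ≈ 853.4 mm; long side = w√2 ≈ 1206.9 mm.

853 × 1207 mm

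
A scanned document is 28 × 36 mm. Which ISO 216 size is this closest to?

A10 (26 × 37 mm)

Aspect ratio 36/28 ≈ 1.286 (ISO target is √2 ≈ 1.414).
In the A-series (A0 area = 1 m²): A10 = 26 × 37 mm.
Off by 3 mm total — nearest standard size.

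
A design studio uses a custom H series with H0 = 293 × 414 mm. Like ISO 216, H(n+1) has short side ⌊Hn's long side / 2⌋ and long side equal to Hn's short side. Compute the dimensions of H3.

103 × 146 mm

H1: ⌊414/2⌋ × 293 = 207 × 293 mm
H2: ⌊293/2⌋ × 207 = 146 × 207 mm
H3: ⌊207/2⌋ × 146 = 103 × 146 mm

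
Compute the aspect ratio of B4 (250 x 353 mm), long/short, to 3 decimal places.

353 / 250 = 1.412
ISO 216 targets √2 ≈ 1.414; the -0.002 deviation is from mm rounding.

1.412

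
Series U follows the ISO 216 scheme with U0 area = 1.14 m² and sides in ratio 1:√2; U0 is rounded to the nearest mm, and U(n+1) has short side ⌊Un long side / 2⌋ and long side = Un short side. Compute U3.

Let U0's short side be w mm. w · w√2 = 1.14 m² = 1,140,000 mm², so w ≈ 897.8 mm and w√2 ≈ 1269.7 mm → U0 = 898 × 1270 mm.
U1: ⌊1270/2⌋ × 898 = 635 × 898 mm
U2: ⌊898/2⌋ × 635 = 449 × 635 mm
U3: ⌊635/2⌋ × 449 = 317 × 449 mm

317 × 449 mm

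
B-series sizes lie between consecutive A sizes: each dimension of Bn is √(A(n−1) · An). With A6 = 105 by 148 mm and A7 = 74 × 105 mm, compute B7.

88 × 125 mm

Short side: √(105 · 74) = √7770 ≈ 88.1 → 88 mm
Long side: √(148 · 105) = √15540 ≈ 124.7 → 125 mm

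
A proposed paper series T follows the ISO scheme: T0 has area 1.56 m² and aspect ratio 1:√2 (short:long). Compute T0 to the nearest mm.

Let the short side be w mm. Then w · w√2 = 1.56 m² = 1,560,000 mm².
w² = 1,560,000/√2, so w ≈ 1050.3 mm; long side = w√2 ≈ 1485.3 mm.

1050 × 1485 mm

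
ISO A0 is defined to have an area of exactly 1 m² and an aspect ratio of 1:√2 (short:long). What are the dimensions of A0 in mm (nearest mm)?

Let the short side be w mm. Then the long side is w√2 and w · w√2 = 10⁶ mm².
w² = 10⁶/√2, so w = 1000 / 2^(1/4) ≈ 840.9 mm; long side = 1000 · 2^(1/4) ≈ 1189.2 mm.

841 × 1189 mm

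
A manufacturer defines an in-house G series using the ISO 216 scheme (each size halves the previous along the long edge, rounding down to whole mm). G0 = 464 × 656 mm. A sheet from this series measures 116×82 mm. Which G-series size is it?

G5

G0: 464 × 656 mm
G1: 328 × 464 mm
G2: 232 × 328 mm
G3: 164 × 232 mm
G4: 116 × 164 mm
G5: 82 × 116 mm
G6: 58 × 82 mm
→ matches G5.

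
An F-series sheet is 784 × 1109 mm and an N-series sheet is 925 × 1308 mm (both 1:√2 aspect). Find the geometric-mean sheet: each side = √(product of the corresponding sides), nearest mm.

Short side: √(784 · 925) = √725200 ≈ 851.6 → 852 mm
Long side: √(1109 · 1308) = √1450572 ≈ 1204.4 → 1204 mm

852 × 1204 mm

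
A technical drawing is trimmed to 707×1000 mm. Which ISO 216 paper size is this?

B1 (707 × 1000 mm)

Aspect ratio 1000/707 ≈ 1.414 — close to the ISO √2 ≈ 1.414.
In the B-series (B0 = 1000 × 1414 mm): B1 = 707 × 1000 mm.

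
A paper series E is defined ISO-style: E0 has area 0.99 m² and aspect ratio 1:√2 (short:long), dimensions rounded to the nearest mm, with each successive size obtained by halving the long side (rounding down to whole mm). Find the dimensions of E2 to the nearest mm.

Let E0's short side be w mm. w · w√2 = 0.99 m² = 990,000 mm², so w ≈ 836.7 mm and w√2 ≈ 1183.2 mm → E0 = 837 × 1183 mm.
E1: ⌊1183/2⌋ × 837 = 591 × 837 mm
E2: ⌊837/2⌋ × 591 = 418 × 591 mm

418 × 591 mm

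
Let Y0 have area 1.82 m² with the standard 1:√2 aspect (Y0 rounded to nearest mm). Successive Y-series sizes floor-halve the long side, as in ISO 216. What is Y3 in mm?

Let Y0's short side be w mm. w · w√2 = 1.82 m² = 1,820,000 mm², so w ≈ 1134.4 mm and w√2 ≈ 1604.3 mm → Y0 = 1134 × 1604 mm.
Y1: ⌊1604/2⌋ × 1134 = 802 × 1134 mm
Y2: ⌊1134/2⌋ × 802 = 567 × 802 mm
Y3: ⌊802/2⌋ × 567 = 401 × 567 mm

401 × 567 mm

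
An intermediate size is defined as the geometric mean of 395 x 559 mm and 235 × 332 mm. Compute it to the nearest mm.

Short side: √(395 · 235) = √92825 ≈ 304.7 → 305 mm
Long side: √(559 · 332) = √185588 ≈ 430.8 → 431 mm

305 × 431 mm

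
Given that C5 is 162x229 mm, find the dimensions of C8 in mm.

57 × 81 mm

C6: ⌊229/2⌋ × 162 = 114 × 162 mm
C7: ⌊162/2⌋ × 114 = 81 × 114 mm
C8: ⌊114/2⌋ × 81 = 57 × 81 mm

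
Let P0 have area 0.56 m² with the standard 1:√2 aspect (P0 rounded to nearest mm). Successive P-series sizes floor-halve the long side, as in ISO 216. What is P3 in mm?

222 × 314 mm

Let P0's short side be w mm. w · w√2 = 0.56 m² = 560,000 mm², so w ≈ 629.3 mm and w√2 ≈ 889.9 mm → P0 = 629 × 890 mm.
P1: ⌊890/2⌋ × 629 = 445 × 629 mm
P2: ⌊629/2⌋ × 445 = 314 × 445 mm
P3: ⌊445/2⌋ × 314 = 222 × 314 mm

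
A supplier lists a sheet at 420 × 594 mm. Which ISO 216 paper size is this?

A2 (420 × 594 mm)

Aspect ratio 594/420 ≈ 1.414 — close to the ISO √2 ≈ 1.414.
In the A-series (A0 area = 1 m²): A2 = 420 × 594 mm.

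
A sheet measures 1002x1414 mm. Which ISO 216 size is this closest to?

Aspect ratio 1414/1002 ≈ 1.411 — close to the ISO √2 ≈ 1.414.
In the B-series (B0 = 1000 × 1414 mm): B0 = 1000 × 1414 mm.
Off by 2 mm total — nearest standard size.

B0 (1000 × 1414 mm)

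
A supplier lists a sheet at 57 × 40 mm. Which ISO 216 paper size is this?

C9 (40 × 57 mm)

Aspect ratio 57/40 ≈ 1.425 — close to the ISO √2 ≈ 1.414.
In the C-series (envelope sizes, between A and B): C9 = 40 × 57 mm.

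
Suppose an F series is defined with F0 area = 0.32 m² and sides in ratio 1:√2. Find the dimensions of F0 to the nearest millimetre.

476 × 673 mm

Let the short side be w mm. Then w · w√2 = 0.32 m² = 320,000 mm².
w² = 320,000/√2, so w ≈ 475.7 mm; long side = w√2 ≈ 672.7 mm.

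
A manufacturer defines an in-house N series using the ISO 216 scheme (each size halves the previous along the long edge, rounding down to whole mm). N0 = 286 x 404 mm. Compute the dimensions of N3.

101 × 143 mm

N1: ⌊404/2⌋ × 286 = 202 × 286 mm
N2: ⌊286/2⌋ × 202 = 143 × 202 mm
N3: ⌊202/2⌋ × 143 = 101 × 143 mm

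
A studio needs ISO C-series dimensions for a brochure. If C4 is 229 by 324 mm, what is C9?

C5: ⌊324/2⌋ × 229 = 162 × 229 mm
C6: ⌊229/2⌋ × 162 = 114 × 162 mm
C7: ⌊162/2⌋ × 114 = 81 × 114 mm
C8: ⌊114/2⌋ × 81 = 57 × 81 mm
C9: ⌊81/2⌋ × 57 = 40 × 57 mm

40 × 57 mm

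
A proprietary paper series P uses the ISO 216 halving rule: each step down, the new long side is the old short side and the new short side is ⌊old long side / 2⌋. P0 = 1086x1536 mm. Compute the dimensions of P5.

P1: ⌊1536/2⌋ × 1086 = 768 × 1086 mm
P2: ⌊1086/2⌋ × 768 = 543 × 768 mm
P3: ⌊768/2⌋ × 543 = 384 × 543 mm
P4: ⌊543/2⌋ × 384 = 271 × 384 mm
P5: ⌊384/2⌋ × 271 = 192 × 271 mm

192 × 271 mm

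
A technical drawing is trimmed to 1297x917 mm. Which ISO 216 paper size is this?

C0 (917 × 1297 mm)

Aspect ratio 1297/917 ≈ 1.414 — close to the ISO √2 ≈ 1.414.
In the C-series (envelope sizes, between A and B): C0 = 917 × 1297 mm.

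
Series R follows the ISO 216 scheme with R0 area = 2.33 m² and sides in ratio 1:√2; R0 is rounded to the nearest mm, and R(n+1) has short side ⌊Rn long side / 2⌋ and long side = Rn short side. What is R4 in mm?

321 × 453 mm

Let R0's short side be w mm. w · w√2 = 2.33 m² = 2,330,000 mm², so w ≈ 1283.6 mm and w√2 ≈ 1815.2 mm → R0 = 1284 × 1815 mm.
R1: ⌊1815/2⌋ × 1284 = 907 × 1284 mm
R2: ⌊1284/2⌋ × 907 = 642 × 907 mm
R3: ⌊907/2⌋ × 642 = 453 × 642 mm
R4: ⌊642/2⌋ × 453 = 321 × 453 mm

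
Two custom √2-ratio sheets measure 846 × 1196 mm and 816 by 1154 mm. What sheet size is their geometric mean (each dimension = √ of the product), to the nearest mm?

Short side: √(846 · 816) = √690336 ≈ 830.9 → 831 mm
Long side: √(1196 · 1154) = √1380184 ≈ 1174.8 → 1175 mm

831 × 1175 mm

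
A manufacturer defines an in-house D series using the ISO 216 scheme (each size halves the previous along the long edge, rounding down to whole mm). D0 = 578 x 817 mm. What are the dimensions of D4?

D1: ⌊817/2⌋ × 578 = 408 × 578 mm
D2: ⌊578/2⌋ × 408 = 289 × 408 mm
D3: ⌊408/2⌋ × 289 = 204 × 289 mm
D4: ⌊289/2⌋ × 204 = 144 × 204 mm

144 × 204 mm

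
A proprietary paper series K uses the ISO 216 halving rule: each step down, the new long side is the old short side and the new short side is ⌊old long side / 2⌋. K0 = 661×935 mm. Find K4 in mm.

165 × 233 mm

K1: ⌊935/2⌋ × 661 = 467 × 661 mm
K2: ⌊661/2⌋ × 467 = 330 × 467 mm
K3: ⌊467/2⌋ × 330 = 233 × 330 mm
K4: ⌊330/2⌋ × 233 = 165 × 233 mm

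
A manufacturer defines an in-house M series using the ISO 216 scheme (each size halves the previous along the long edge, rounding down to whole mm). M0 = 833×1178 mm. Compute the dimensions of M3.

M1 = 589 × 833 mm (from M0 by 1 halving).
M2: ⌊833/2⌋ × 589 = 416 × 589 mm
M3: ⌊589/2⌋ × 416 = 294 × 416 mm

294 × 416 mm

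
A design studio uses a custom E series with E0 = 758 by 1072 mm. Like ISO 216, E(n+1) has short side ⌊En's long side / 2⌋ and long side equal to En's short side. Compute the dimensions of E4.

E1 = 536 × 758 mm (from E0 by 1 halving).
E2: ⌊758/2⌋ × 536 = 379 × 536 mm
E3: ⌊536/2⌋ × 379 = 268 × 379 mm
E4: ⌊379/2⌋ × 268 = 189 × 268 mm

189 × 268 mm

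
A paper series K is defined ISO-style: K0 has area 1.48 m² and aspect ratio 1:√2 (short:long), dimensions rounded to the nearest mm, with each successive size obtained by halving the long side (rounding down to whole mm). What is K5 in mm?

180 × 255 mm

Let K0's short side be w mm. w · w√2 = 1.48 m² = 1,480,000 mm², so w ≈ 1023.0 mm and w√2 ≈ 1446.7 mm → K0 = 1023 × 1447 mm.
K1: ⌊1447/2⌋ × 1023 = 723 × 1023 mm
K2: ⌊1023/2⌋ × 723 = 511 × 723 mm
K3: ⌊723/2⌋ × 511 = 361 × 511 mm
K4: ⌊511/2⌋ × 361 = 255 × 361 mm
K5: ⌊361/2⌋ × 255 = 180 × 255 mm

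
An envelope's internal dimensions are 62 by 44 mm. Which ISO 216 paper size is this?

Aspect ratio 62/44 ≈ 1.409 — close to the ISO √2 ≈ 1.414.
In the B-series (B0 = 1000 × 1414 mm): B9 = 44 × 62 mm.

B9 (44 × 62 mm)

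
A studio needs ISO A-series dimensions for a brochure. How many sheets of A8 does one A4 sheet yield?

16

Each ISO step halves the sheet: 1 × A4 → 2 × A5 → 4 × A6 → 8 × A7 → …
From A4 to A8 is 4 halving steps: 2^4 = 16.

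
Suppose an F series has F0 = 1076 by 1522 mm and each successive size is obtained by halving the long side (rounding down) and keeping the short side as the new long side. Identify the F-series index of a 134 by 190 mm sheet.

F6

F0: 1076 × 1522 mm
F1: 761 × 1076 mm
F2: 538 × 761 mm
F3: 380 × 538 mm
F4: 269 × 380 mm
F5: 190 × 269 mm
F6: 134 × 190 mm
F7: 95 × 134 mm
→ matches F6.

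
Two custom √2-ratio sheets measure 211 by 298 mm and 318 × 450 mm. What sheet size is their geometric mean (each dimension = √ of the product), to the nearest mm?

Short side: √(211 · 318) = √67098 ≈ 259.0 → 259 mm
Long side: √(298 · 450) = √134100 ≈ 366.2 → 366 mm

259 × 366 mm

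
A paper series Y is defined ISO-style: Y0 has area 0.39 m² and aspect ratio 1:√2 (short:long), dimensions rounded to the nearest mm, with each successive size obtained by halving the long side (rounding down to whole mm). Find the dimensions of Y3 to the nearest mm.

Let Y0's short side be w mm. w · w√2 = 0.39 m² = 390,000 mm², so w ≈ 525.1 mm and w√2 ≈ 742.7 mm → Y0 = 525 × 743 mm.
Y1: ⌊743/2⌋ × 525 = 371 × 525 mm
Y2: ⌊525/2⌋ × 371 = 262 × 371 mm
Y3: ⌊371/2⌋ × 262 = 185 × 262 mm

185 × 262 mm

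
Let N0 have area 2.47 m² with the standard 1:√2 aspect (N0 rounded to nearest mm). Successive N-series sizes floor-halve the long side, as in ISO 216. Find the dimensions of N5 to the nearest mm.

233 × 330 mm

Let N0's short side be w mm. w · w√2 = 2.47 m² = 2,470,000 mm², so w ≈ 1321.6 mm and w√2 ≈ 1869.0 mm → N0 = 1322 × 1869 mm.
N1: ⌊1869/2⌋ × 1322 = 934 × 1322 mm
N2: ⌊1322/2⌋ × 934 = 661 × 934 mm
N3: ⌊934/2⌋ × 661 = 467 × 661 mm
N4: ⌊661/2⌋ × 467 = 330 × 467 mm
N5: ⌊467/2⌋ × 330 = 233 × 330 mm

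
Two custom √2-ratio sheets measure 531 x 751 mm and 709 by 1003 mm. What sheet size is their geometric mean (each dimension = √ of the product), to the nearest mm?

614 × 868 mm

Short side: √(531 · 709) = √376479 ≈ 613.6 → 614 mm
Long side: √(751 · 1003) = √753253 ≈ 867.9 → 868 mm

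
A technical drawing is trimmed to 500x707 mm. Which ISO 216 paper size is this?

B2 (500 × 707 mm)

Aspect ratio 707/500 ≈ 1.414 — close to the ISO √2 ≈ 1.414.
In the B-series (B0 = 1000 × 1414 mm): B2 = 500 × 707 mm.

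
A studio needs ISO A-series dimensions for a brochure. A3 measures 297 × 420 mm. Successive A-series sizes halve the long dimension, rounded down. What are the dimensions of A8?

52 × 74 mm

A4: ⌊420/2⌋ × 297 = 210 × 297 mm
A5: ⌊297/2⌋ × 210 = 148 × 210 mm
A6: ⌊210/2⌋ × 148 = 105 × 148 mm
A7: ⌊148/2⌋ × 105 = 74 × 105 mm
A8: ⌊105/2⌋ × 74 = 52 × 74 mm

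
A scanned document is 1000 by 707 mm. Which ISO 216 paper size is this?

Aspect ratio 1000/707 ≈ 1.414 — close to the ISO √2 ≈ 1.414.
In the B-series (B0 = 1000 × 1414 mm): B1 = 707 × 1000 mm.

B1 (707 × 1000 mm)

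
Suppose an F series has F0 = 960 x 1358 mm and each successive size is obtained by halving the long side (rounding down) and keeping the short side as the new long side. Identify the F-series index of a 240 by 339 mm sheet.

F4

F0: 960 × 1358 mm
F1: 679 × 960 mm
F2: 480 × 679 mm
F3: 339 × 480 mm
F4: 240 × 339 mm
F5: 169 × 240 mm
→ matches F4.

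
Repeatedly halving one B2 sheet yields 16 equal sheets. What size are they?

16 = 2^4, so 4 halving steps.
B2 → B3 → … → B6 after 4 steps.

B6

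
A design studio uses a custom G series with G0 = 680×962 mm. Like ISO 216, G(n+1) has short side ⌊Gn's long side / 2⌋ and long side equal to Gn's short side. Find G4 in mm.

170 × 240 mm

G1: ⌊962/2⌋ × 680 = 481 × 680 mm
G2: ⌊680/2⌋ × 481 = 340 × 481 mm
G3: ⌊481/2⌋ × 340 = 240 × 340 mm
G4: ⌊340/2⌋ × 240 = 170 × 240 mm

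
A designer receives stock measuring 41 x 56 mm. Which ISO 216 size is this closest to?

Aspect ratio 56/41 ≈ 1.366 (ISO target is √2 ≈ 1.414).
In the C-series (envelope sizes, between A and B): C9 = 40 × 57 mm.
Off by 2 mm total — nearest standard size.

C9 (40 × 57 mm)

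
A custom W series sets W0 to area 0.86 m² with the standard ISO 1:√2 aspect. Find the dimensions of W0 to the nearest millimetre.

780 × 1103 mm

Let the short side be w mm. Then w · w√2 = 0.86 m² = 860,000 mm².
w² = 860,000/√2, so w ≈ 779.8 mm; long side = w√2 ≈ 1102.8 mm.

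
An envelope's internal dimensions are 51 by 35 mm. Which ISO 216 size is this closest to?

Aspect ratio 51/35 ≈ 1.457 (ISO target is √2 ≈ 1.414).
In the A-series (A0 area = 1 m²): A9 = 37 × 52 mm.
Off by 3 mm total — nearest standard size.

A9 (37 × 52 mm)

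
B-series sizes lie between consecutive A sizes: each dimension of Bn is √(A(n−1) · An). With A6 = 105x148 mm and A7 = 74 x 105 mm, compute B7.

88 × 125 mm

Short side: √(105 · 74) = √7770 ≈ 88.1 → 88 mm
Long side: √(148 · 105) = √15540 ≈ 124.7 → 125 mm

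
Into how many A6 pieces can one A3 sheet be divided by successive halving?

Each ISO step halves the sheet: 1 × A3 → 2 × A4 → 4 × A5 → 8 × A6
From A3 to A6 is 3 halving steps: 2^3 = 8.

8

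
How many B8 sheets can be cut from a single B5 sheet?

8

Each ISO step halves the sheet: 1 × B5 → 2 × B6 → 4 × B7 → 8 × B8
From B5 to B8 is 3 halving steps: 2^3 = 8.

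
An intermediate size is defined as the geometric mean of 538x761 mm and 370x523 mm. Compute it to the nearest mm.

Short side: √(538 · 370) = √199060 ≈ 446.2 → 446 mm
Long side: √(761 · 523) = √398003 ≈ 630.9 → 631 mm

446 × 631 mm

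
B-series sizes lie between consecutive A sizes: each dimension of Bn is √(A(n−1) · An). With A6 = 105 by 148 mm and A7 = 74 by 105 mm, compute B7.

88 × 125 mm

Short side: √(105 · 74) = √7770 ≈ 88.1 → 88 mm
Long side: √(148 · 105) = √15540 ≈ 124.7 → 125 mm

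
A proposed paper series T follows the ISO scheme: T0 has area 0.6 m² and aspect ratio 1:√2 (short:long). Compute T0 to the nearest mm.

651 × 921 mm

Let the short side be w mm. Then w · w√2 = 0.6 m² = 600,000 mm².
w² = 600,000/√2, so w ≈ 651.4 mm; long side = w√2 ≈ 921.2 mm.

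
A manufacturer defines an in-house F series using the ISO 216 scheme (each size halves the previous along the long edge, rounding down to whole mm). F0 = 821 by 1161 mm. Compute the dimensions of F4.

F1: ⌊1161/2⌋ × 821 = 580 × 821 mm
F2: ⌊821/2⌋ × 580 = 410 × 580 mm
F3: ⌊580/2⌋ × 410 = 290 × 410 mm
F4: ⌊410/2⌋ × 290 = 205 × 290 mm

205 × 290 mm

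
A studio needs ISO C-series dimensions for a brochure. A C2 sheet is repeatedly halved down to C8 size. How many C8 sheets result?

Each ISO step halves the sheet: 1 × C2 → 2 × C3 → 4 × C4 → 8 × C5 → …
From C2 to C8 is 6 halving steps: 2^6 = 64.

64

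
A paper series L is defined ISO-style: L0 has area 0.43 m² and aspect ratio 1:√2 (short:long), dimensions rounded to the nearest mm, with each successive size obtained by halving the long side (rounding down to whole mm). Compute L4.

137 × 195 mm

Let L0's short side be w mm. w · w√2 = 0.43 m² = 430,000 mm², so w ≈ 551.4 mm and w√2 ≈ 779.8 mm → L0 = 551 × 780 mm.
L1: ⌊780/2⌋ × 551 = 390 × 551 mm
L2: ⌊551/2⌋ × 390 = 275 × 390 mm
L3: ⌊390/2⌋ × 275 = 195 × 275 mm
L4: ⌊275/2⌋ × 195 = 137 × 195 mm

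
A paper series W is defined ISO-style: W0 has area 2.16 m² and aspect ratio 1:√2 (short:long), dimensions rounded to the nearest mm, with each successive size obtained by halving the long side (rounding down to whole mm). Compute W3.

437 × 618 mm

Let W0's short side be w mm. w · w√2 = 2.16 m² = 2,160,000 mm², so w ≈ 1235.9 mm and w√2 ≈ 1747.8 mm → W0 = 1236 × 1748 mm.
W1: ⌊1748/2⌋ × 1236 = 874 × 1236 mm
W2: ⌊1236/2⌋ × 874 = 618 × 874 mm
W3: ⌊874/2⌋ × 618 = 437 × 618 mm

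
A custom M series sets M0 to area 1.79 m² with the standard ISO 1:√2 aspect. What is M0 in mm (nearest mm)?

1125 × 1591 mm

Let the short side be w mm. Then w · w√2 = 1.79 m² = 1,790,000 mm².
w² = 1,790,000/√2, so w ≈ 1125.0 mm; long side = w√2 ≈ 1591.1 mm.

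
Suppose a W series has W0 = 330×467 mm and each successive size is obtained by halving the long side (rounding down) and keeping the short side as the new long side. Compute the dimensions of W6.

W1: ⌊467/2⌋ × 330 = 233 × 330 mm
W2: ⌊330/2⌋ × 233 = 165 × 233 mm
W3: ⌊233/2⌋ × 165 = 116 × 165 mm
W4: ⌊165/2⌋ × 116 = 82 × 116 mm
W5: ⌊116/2⌋ × 82 = 58 × 82 mm
W6: ⌊82/2⌋ × 58 = 41 × 58 mm

41 × 58 mm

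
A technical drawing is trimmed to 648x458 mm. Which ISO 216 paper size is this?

Aspect ratio 648/458 ≈ 1.415 — close to the ISO √2 ≈ 1.414.
In the C-series (envelope sizes, between A and B): C2 = 458 × 648 mm.

C2 (458 × 648 mm)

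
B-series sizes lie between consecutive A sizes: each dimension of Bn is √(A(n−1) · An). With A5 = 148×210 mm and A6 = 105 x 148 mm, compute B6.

Short side: √(148 · 105) = √15540 ≈ 124.7 → 125 mm
Long side: √(210 · 148) = √31080 ≈ 176.3 → 176 mm

125 × 176 mm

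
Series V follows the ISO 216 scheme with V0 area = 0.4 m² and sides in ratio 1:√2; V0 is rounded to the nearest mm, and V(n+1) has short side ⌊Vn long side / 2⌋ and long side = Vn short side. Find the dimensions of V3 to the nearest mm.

188 × 266 mm

Let V0's short side be w mm. w · w√2 = 0.4 m² = 400,000 mm², so w ≈ 531.8 mm and w√2 ≈ 752.1 mm → V0 = 532 × 752 mm.
V1: ⌊752/2⌋ × 532 = 376 × 532 mm
V2: ⌊532/2⌋ × 376 = 266 × 376 mm
V3: ⌊376/2⌋ × 266 = 188 × 266 mm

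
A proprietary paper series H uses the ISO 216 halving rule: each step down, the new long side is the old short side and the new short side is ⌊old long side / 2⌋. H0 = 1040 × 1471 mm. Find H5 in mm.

H1: ⌊1471/2⌋ × 1040 = 735 × 1040 mm
H2: ⌊1040/2⌋ × 735 = 520 × 735 mm
H3: ⌊735/2⌋ × 520 = 367 × 520 mm
H4: ⌊520/2⌋ × 367 = 260 × 367 mm
H5: ⌊367/2⌋ × 260 = 183 × 260 mm

183 × 260 mm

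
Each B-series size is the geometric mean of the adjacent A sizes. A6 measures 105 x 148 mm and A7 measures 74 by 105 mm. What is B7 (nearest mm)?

Short side: √(105 · 74) = √7770 ≈ 88.1 → 88 mm
Long side: √(148 · 105) = √15540 ≈ 124.7 → 125 mm

88 × 125 mm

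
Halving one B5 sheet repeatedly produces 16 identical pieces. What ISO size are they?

B9

16 = 2^4, so 4 halving steps.
B5 → B6 → … → B9 after 4 steps.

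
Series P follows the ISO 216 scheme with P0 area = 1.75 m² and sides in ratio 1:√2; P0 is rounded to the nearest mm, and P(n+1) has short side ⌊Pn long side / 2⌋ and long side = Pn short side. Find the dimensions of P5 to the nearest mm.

196 × 278 mm

Let P0's short side be w mm. w · w√2 = 1.75 m² = 1,750,000 mm², so w ≈ 1112.4 mm and w√2 ≈ 1573.2 mm → P0 = 1112 × 1573 mm.
P1: ⌊1573/2⌋ × 1112 = 786 × 1112 mm
P2: ⌊1112/2⌋ × 786 = 556 × 786 mm
P3: ⌊786/2⌋ × 556 = 393 × 556 mm
P4: ⌊556/2⌋ × 393 = 278 × 393 mm
P5: ⌊393/2⌋ × 278 = 196 × 278 mm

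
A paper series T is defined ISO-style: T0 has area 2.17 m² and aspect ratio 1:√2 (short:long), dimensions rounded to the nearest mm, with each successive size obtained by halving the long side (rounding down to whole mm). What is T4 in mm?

309 × 438 mm

Let T0's short side be w mm. w · w√2 = 2.17 m² = 2,170,000 mm², so w ≈ 1238.7 mm and w√2 ≈ 1751.8 mm → T0 = 1239 × 1752 mm.
T1: ⌊1752/2⌋ × 1239 = 876 × 1239 mm
T2: ⌊1239/2⌋ × 876 = 619 × 876 mm
T3: ⌊876/2⌋ × 619 = 438 × 619 mm
T4: ⌊619/2⌋ × 438 = 309 × 438 mm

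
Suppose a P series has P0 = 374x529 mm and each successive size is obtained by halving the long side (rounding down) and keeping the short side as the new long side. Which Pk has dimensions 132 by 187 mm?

P3

P0: 374 × 529 mm
P1: 264 × 374 mm
P2: 187 × 264 mm
P3: 132 × 187 mm
P4: 93 × 132 mm
→ matches P3.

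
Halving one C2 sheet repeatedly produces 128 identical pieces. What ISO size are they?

128 = 2^7, so 7 halving steps.
C2 → C3 → … → C9 after 7 steps.

C9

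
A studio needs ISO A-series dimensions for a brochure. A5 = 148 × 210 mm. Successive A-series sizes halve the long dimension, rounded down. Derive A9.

A6: ⌊210/2⌋ × 148 = 105 × 148 mm
A7: ⌊148/2⌋ × 105 = 74 × 105 mm
A8: ⌊105/2⌋ × 74 = 52 × 74 mm
A9: ⌊74/2⌋ × 52 = 37 × 52 mm

37 × 52 mm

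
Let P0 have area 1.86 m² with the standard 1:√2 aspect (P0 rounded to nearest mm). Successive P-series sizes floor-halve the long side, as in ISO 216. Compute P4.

286 × 405 mm

Let P0's short side be w mm. w · w√2 = 1.86 m² = 1,860,000 mm², so w ≈ 1146.8 mm and w√2 ≈ 1621.9 mm → P0 = 1147 × 1622 mm.
P1: ⌊1622/2⌋ × 1147 = 811 × 1147 mm
P2: ⌊1147/2⌋ × 811 = 573 × 811 mm
P3: ⌊811/2⌋ × 573 = 405 × 573 mm
P4: ⌊573/2⌋ × 405 = 286 × 405 mm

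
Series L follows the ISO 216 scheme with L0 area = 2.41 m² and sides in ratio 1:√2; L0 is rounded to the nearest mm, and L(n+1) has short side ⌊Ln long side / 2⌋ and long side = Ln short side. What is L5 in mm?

230 × 326 mm

Let L0's short side be w mm. w · w√2 = 2.41 m² = 2,410,000 mm², so w ≈ 1305.4 mm and w√2 ≈ 1846.1 mm → L0 = 1305 × 1846 mm.
L1: ⌊1846/2⌋ × 1305 = 923 × 1305 mm
L2: ⌊1305/2⌋ × 923 = 652 × 923 mm
L3: ⌊923/2⌋ × 652 = 461 × 652 mm
L4: ⌊652/2⌋ × 461 = 326 × 461 mm
L5: ⌊461/2⌋ × 326 = 230 × 326 mm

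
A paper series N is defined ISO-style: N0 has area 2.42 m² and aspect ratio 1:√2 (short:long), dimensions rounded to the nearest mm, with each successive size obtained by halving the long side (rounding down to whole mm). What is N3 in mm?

462 × 654 mm

Let N0's short side be w mm. w · w√2 = 2.42 m² = 2,420,000 mm², so w ≈ 1308.1 mm and w√2 ≈ 1850.0 mm → N0 = 1308 × 1850 mm.
N1: ⌊1850/2⌋ × 1308 = 925 × 1308 mm
N2: ⌊1308/2⌋ × 925 = 654 × 925 mm
N3: ⌊925/2⌋ × 654 = 462 × 654 mm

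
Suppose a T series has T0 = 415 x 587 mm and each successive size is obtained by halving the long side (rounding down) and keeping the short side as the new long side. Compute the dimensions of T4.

T1: ⌊587/2⌋ × 415 = 293 × 415 mm
T2: ⌊415/2⌋ × 293 = 207 × 293 mm
T3: ⌊293/2⌋ × 207 = 146 × 207 mm
T4: ⌊207/2⌋ × 146 = 103 × 146 mm

103 × 146 mm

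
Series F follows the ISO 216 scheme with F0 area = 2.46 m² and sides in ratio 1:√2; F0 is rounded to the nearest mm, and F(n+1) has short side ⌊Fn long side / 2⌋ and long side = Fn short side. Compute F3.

Let F0's short side be w mm. w · w√2 = 2.46 m² = 2,460,000 mm², so w ≈ 1318.9 mm and w√2 ≈ 1865.2 mm → F0 = 1319 × 1865 mm.
F1: ⌊1865/2⌋ × 1319 = 932 × 1319 mm
F2: ⌊1319/2⌋ × 932 = 659 × 932 mm
F3: ⌊932/2⌋ × 659 = 466 × 659 mm

466 × 659 mm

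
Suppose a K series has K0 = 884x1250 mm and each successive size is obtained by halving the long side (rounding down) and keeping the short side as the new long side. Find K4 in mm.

221 × 312 mm

K1 = 625 × 884 mm (from K0 by 1 halving).
K2: ⌊884/2⌋ × 625 = 442 × 625 mm
K3: ⌊625/2⌋ × 442 = 312 × 442 mm
K4: ⌊442/2⌋ × 312 = 221 × 312 mm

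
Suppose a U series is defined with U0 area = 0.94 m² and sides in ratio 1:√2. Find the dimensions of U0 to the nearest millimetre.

Let the short side be w mm. Then w · w√2 = 0.94 m² = 940,000 mm².
w² = 940,000/√2, so w ≈ 815.3 mm; long side = w√2 ≈ 1153.0 mm.

815 × 1153 mm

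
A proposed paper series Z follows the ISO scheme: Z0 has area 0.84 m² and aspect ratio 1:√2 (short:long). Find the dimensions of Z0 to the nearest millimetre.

771 × 1090 mm

Let the short side be w mm. Then w · w√2 = 0.84 m² = 840,000 mm².
w² = 840,000/√2, so w ≈ 770.7 mm; long side = w√2 ≈ 1089.9 mm.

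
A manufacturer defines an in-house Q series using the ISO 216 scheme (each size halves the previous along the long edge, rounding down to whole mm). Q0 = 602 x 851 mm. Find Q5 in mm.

Q1: ⌊851/2⌋ × 602 = 425 × 602 mm
Q2: ⌊602/2⌋ × 425 = 301 × 425 mm
Q3: ⌊425/2⌋ × 301 = 212 × 301 mm
Q4: ⌊301/2⌋ × 212 = 150 × 212 mm
Q5: ⌊212/2⌋ × 150 = 106 × 150 mm

106 × 150 mm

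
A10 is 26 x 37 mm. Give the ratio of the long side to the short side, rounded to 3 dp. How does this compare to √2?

37 / 26 = 1.423
ISO 216 targets √2 ≈ 1.414; the +0.009 deviation is from mm rounding.

1.423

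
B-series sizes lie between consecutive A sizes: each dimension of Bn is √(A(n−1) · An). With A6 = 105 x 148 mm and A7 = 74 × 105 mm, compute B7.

88 × 125 mm

Short side: √(105 · 74) = √7770 ≈ 88.1 → 88 mm
Long side: √(148 · 105) = √15540 ≈ 124.7 → 125 mm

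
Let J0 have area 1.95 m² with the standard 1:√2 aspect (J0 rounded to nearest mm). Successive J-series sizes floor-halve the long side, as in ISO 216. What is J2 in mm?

587 × 830 mm

Let J0's short side be w mm. w · w√2 = 1.95 m² = 1,950,000 mm², so w ≈ 1174.2 mm and w√2 ≈ 1660.6 mm → J0 = 1174 × 1661 mm.
J1: ⌊1661/2⌋ × 1174 = 830 × 1174 mm
J2: ⌊1174/2⌋ × 830 = 587 × 830 mm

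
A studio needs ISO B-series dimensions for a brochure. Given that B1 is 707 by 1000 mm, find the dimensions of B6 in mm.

B2: ⌊1000/2⌋ × 707 = 500 × 707 mm
B3: ⌊707/2⌋ × 500 = 353 × 500 mm
B4: ⌊500/2⌋ × 353 = 250 × 353 mm
B5: ⌊353/2⌋ × 250 = 176 × 250 mm
B6: ⌊250/2⌋ × 176 = 125 × 176 mm

125 × 176 mm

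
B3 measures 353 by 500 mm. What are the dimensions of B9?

44 × 62 mm

B4: ⌊500/2⌋ × 353 = 250 × 353 mm
B5: ⌊353/2⌋ × 250 = 176 × 250 mm
B6: ⌊250/2⌋ × 176 = 125 × 176 mm
B7: ⌊176/2⌋ × 125 = 88 × 125 mm
B8: ⌊125/2⌋ × 88 = 62 × 88 mm
B9: ⌊88/2⌋ × 62 = 44 × 62 mm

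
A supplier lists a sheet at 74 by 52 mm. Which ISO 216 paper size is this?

Aspect ratio 74/52 ≈ 1.423 — close to the ISO √2 ≈ 1.414.
In the A-series (A0 area = 1 m²): A8 = 52 × 74 mm.

A8 (52 × 74 mm)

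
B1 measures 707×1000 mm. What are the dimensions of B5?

176 × 250 mm

B2: ⌊1000/2⌋ × 707 = 500 × 707 mm
B3: ⌊707/2⌋ × 500 = 353 × 500 mm
B4: ⌊500/2⌋ × 353 = 250 × 353 mm
B5: ⌊353/2⌋ × 250 = 176 × 250 mm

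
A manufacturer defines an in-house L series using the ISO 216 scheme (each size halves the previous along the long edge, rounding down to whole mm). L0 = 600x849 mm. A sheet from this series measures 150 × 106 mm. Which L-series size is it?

L5

L0: 600 × 849 mm
L1: 424 × 600 mm
L2: 300 × 424 mm
L3: 212 × 300 mm
L4: 150 × 212 mm
L5: 106 × 150 mm
L6: 75 × 106 mm
→ matches L5.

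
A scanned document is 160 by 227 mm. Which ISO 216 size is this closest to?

C5 (162 × 229 mm)

Aspect ratio 227/160 ≈ 1.419 — close to the ISO √2 ≈ 1.414.
In the C-series (envelope sizes, between A and B): C5 = 162 × 229 mm.
Off by 4 mm total — nearest standard size.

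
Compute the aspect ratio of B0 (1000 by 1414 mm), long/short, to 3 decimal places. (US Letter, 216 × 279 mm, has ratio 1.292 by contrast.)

1.414

1414 / 1000 = 1.414
Matches √2 ≈ 1.414 — the ISO 216 defining ratio.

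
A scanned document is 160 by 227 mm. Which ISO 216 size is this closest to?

C5 (162 × 229 mm)

Aspect ratio 227/160 ≈ 1.419 — close to the ISO √2 ≈ 1.414.
In the C-series (envelope sizes, between A and B): C5 = 162 × 229 mm.
Off by 4 mm total — nearest standard size.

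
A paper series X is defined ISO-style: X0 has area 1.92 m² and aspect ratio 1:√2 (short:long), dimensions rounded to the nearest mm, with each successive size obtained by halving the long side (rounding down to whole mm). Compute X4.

Let X0's short side be w mm. w · w√2 = 1.92 m² = 1,920,000 mm², so w ≈ 1165.2 mm and w√2 ≈ 1647.8 mm → X0 = 1165 × 1648 mm.
X1: ⌊1648/2⌋ × 1165 = 824 × 1165 mm
X2: ⌊1165/2⌋ × 824 = 582 × 824 mm
X3: ⌊824/2⌋ × 582 = 412 × 582 mm
X4: ⌊582/2⌋ × 412 = 291 × 412 mm

291 × 412 mm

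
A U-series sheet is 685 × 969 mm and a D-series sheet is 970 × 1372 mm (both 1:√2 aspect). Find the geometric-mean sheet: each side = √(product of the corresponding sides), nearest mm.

Short side: √(685 · 970) = √664450 ≈ 815.1 → 815 mm
Long side: √(969 · 1372) = √1329468 ≈ 1153.0 → 1153 mm

815 × 1153 mm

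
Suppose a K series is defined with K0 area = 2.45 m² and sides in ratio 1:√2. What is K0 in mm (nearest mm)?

Let the short side be w mm. Then w · w√2 = 2.45 m² = 2,450,000 mm².
w² = 2,450,000/√2, so w ≈ 1316.2 mm; long side = w√2 ≈ 1861.4 mm.

1316 × 1861 mm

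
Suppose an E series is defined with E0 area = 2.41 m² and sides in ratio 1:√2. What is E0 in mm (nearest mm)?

Let the short side be w mm. Then w · w√2 = 2.41 m² = 2,410,000 mm².
w² = 2,410,000/√2, so w ≈ 1305.4 mm; long side = w√2 ≈ 1846.1 mm.

1305 × 1846 mm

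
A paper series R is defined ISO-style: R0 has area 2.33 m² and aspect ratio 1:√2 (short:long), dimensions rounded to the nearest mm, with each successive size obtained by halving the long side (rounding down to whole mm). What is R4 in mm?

321 × 453 mm

Let R0's short side be w mm. w · w√2 = 2.33 m² = 2,330,000 mm², so w ≈ 1283.6 mm and w√2 ≈ 1815.2 mm → R0 = 1284 × 1815 mm.
R1: ⌊1815/2⌋ × 1284 = 907 × 1284 mm
R2: ⌊1284/2⌋ × 907 = 642 × 907 mm
R3: ⌊907/2⌋ × 642 = 453 × 642 mm
R4: ⌊642/2⌋ × 453 = 321 × 453 mm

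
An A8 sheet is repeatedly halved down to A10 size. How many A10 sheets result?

Each ISO step halves the sheet: 1 × A8 → 2 × A9 → 4 × A10
From A8 to A10 is 2 halving steps: 2^2 = 4.

4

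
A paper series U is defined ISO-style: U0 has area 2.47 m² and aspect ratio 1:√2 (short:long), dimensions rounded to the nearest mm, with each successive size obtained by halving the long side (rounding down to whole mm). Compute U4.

Let U0's short side be w mm. w · w√2 = 2.47 m² = 2,470,000 mm², so w ≈ 1321.6 mm and w√2 ≈ 1869.0 mm → U0 = 1322 × 1869 mm.
U1: ⌊1869/2⌋ × 1322 = 934 × 1322 mm
U2: ⌊1322/2⌋ × 934 = 661 × 934 mm
U3: ⌊934/2⌋ × 661 = 467 × 661 mm
U4: ⌊661/2⌋ × 467 = 330 × 467 mm

330 × 467 mm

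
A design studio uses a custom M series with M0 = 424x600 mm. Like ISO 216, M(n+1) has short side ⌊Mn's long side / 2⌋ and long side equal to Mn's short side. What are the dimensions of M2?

M1: ⌊600/2⌋ × 424 = 300 × 424 mm
M2: ⌊424/2⌋ × 300 = 212 × 300 mm

212 × 300 mm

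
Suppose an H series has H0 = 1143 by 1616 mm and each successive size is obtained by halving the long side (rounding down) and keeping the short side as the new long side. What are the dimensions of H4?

H1: ⌊1616/2⌋ × 1143 = 808 × 1143 mm
H2: ⌊1143/2⌋ × 808 = 571 × 808 mm
H3: ⌊808/2⌋ × 571 = 404 × 571 mm
H4: ⌊571/2⌋ × 404 = 285 × 404 mm

285 × 404 mm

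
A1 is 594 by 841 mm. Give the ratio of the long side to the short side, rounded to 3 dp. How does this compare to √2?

1.416

841 / 594 = 1.416
ISO 216 targets √2 ≈ 1.414; the +0.002 deviation is from mm rounding.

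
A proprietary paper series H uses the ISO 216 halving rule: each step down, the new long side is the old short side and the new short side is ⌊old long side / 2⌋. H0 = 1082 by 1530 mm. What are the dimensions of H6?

135 × 191 mm

H1 = 765 × 1082 mm (from H0 by 1 halving).
H2: ⌊1082/2⌋ × 765 = 541 × 765 mm
H3: ⌊765/2⌋ × 541 = 382 × 541 mm
H4: ⌊541/2⌋ × 382 = 270 × 382 mm
H5: ⌊382/2⌋ × 270 = 191 × 270 mm
H6: ⌊270/2⌋ × 191 = 135 × 191 mm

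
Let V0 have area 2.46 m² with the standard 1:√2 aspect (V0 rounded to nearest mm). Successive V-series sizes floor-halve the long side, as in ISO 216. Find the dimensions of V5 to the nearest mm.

Let V0's short side be w mm. w · w√2 = 2.46 m² = 2,460,000 mm², so w ≈ 1318.9 mm and w√2 ≈ 1865.2 mm → V0 = 1319 × 1865 mm.
V1: ⌊1865/2⌋ × 1319 = 932 × 1319 mm
V2: ⌊1319/2⌋ × 932 = 659 × 932 mm
V3: ⌊932/2⌋ × 659 = 466 × 659 mm
V4: ⌊659/2⌋ × 466 = 329 × 466 mm
V5: ⌊466/2⌋ × 329 = 233 × 329 mm

233 × 329 mm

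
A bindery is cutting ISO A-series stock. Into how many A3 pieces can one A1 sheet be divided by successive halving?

4

Each ISO step halves the sheet: 1 × A1 → 2 × A2 → 4 × A3
From A1 to A3 is 2 halving steps: 2^2 = 4.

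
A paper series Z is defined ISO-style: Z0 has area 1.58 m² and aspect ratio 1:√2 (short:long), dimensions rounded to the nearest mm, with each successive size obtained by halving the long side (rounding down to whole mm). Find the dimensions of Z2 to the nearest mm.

Let Z0's short side be w mm. w · w√2 = 1.58 m² = 1,580,000 mm², so w ≈ 1057.0 mm and w√2 ≈ 1494.8 mm → Z0 = 1057 × 1495 mm.
Z1: ⌊1495/2⌋ × 1057 = 747 × 1057 mm
Z2: ⌊1057/2⌋ × 747 = 528 × 747 mm

528 × 747 mm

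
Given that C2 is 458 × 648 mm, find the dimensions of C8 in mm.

C3: ⌊648/2⌋ × 458 = 324 × 458 mm
C4: ⌊458/2⌋ × 324 = 229 × 324 mm
C5: ⌊324/2⌋ × 229 = 162 × 229 mm
C6: ⌊229/2⌋ × 162 = 114 × 162 mm
C7: ⌊162/2⌋ × 114 = 81 × 114 mm
C8: ⌊114/2⌋ × 81 = 57 × 81 mm

57 × 81 mm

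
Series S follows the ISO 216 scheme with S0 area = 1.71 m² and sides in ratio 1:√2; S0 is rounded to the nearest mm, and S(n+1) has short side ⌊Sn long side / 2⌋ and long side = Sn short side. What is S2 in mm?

550 × 777 mm

Let S0's short side be w mm. w · w√2 = 1.71 m² = 1,710,000 mm², so w ≈ 1099.6 mm and w√2 ≈ 1555.1 mm → S0 = 1100 × 1555 mm.
S1: ⌊1555/2⌋ × 1100 = 777 × 1100 mm
S2: ⌊1100/2⌋ × 777 = 550 × 777 mm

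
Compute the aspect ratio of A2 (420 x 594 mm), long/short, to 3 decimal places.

594 / 420 = 1.414
Matches √2 ≈ 1.414 — the ISO 216 defining ratio.

1.414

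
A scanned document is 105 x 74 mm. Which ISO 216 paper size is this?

Aspect ratio 105/74 ≈ 1.419 — close to the ISO √2 ≈ 1.414.
In the A-series (A0 area = 1 m²): A7 = 74 × 105 mm.

A7 (74 × 105 mm)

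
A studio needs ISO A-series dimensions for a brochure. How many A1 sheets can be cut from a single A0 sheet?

2

A0 = 841 × 1189 mm; A1 = 594 × 841 mm.
Each halving step doubles the count; 1 step from A0 to A1.
2^1 = 2.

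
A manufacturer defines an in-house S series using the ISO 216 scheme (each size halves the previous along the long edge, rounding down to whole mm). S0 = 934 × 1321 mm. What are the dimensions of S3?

S1: ⌊1321/2⌋ × 934 = 660 × 934 mm
S2: ⌊934/2⌋ × 660 = 467 × 660 mm
S3: ⌊660/2⌋ × 467 = 330 × 467 mm

330 × 467 mm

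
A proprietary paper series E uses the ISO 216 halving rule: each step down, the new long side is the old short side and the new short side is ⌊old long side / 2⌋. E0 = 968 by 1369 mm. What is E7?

85 × 121 mm

E1 = 684 × 968 mm (from E0 by 1 halving).
E2: ⌊968/2⌋ × 684 = 484 × 684 mm
E3: ⌊684/2⌋ × 484 = 342 × 484 mm
E4: ⌊484/2⌋ × 342 = 242 × 342 mm
E5: ⌊342/2⌋ × 242 = 171 × 242 mm
E6: ⌊242/2⌋ × 171 = 121 × 171 mm
E7: ⌊171/2⌋ × 121 = 85 × 121 mm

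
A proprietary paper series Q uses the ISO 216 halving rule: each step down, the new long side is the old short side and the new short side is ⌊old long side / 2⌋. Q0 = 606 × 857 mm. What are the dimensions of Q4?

Q1: ⌊857/2⌋ × 606 = 428 × 606 mm
Q2: ⌊606/2⌋ × 428 = 303 × 428 mm
Q3: ⌊428/2⌋ × 303 = 214 × 303 mm
Q4: ⌊303/2⌋ × 214 = 151 × 214 mm

151 × 214 mm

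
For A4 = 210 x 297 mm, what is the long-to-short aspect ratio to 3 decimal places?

297 / 210 = 1.414
Matches √2 ≈ 1.414 — the ISO 216 defining ratio.

1.414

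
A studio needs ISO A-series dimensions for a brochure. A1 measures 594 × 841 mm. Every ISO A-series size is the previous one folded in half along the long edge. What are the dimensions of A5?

A2: ⌊841/2⌋ × 594 = 420 × 594 mm
A3: ⌊594/2⌋ × 420 = 297 × 420 mm
A4: ⌊420/2⌋ × 297 = 210 × 297 mm
A5: ⌊297/2⌋ × 210 = 148 × 210 mm

148 × 210 mm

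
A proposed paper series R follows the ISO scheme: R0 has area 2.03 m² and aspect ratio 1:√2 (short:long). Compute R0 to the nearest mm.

Let the short side be w mm. Then w · w√2 = 2.03 m² = 2,030,000 mm².
w² = 2,030,000/√2, so w ≈ 1198.1 mm; long side = w√2 ≈ 1694.4 mm.

1198 × 1694 mm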